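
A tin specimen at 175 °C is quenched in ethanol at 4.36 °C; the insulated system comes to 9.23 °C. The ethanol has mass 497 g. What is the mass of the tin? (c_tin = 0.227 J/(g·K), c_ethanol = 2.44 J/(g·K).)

Net heat exchanged in the isolated system is zero:
m×0.227×(9.23 − 175) + 497×2.44×(9.23 − 4.36) = 0
-37.63 m = -5905.8
m = -5905.8/-37.63 ≈ 156.9 g

m ≈ 157 g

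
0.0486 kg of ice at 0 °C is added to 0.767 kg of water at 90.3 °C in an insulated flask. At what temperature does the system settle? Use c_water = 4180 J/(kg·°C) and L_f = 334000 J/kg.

T_f ≈ 80.2 °C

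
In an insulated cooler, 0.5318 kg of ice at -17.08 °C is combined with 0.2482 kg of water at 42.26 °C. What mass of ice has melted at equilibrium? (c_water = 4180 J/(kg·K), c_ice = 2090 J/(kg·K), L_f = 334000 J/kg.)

Heat available from the water dropping to 0 °C: 0.2482×4180×42.26 = 43844 J.
Of that, 0.5318×2090×17.08 = 18984 J goes to bring the ice to 0 °C, leaving 24860 J.
Fully melting the ice requires m_ice L_f = 0.5318×334000 = 177621 J.
That's not enough to melt it all — equilibrium is at 0 °C with ice remaining.
m_melted×334000 = 24860  ⇒  m_melted ≈ 0.07443 kg.

m_melted ≈ 0.0744 kg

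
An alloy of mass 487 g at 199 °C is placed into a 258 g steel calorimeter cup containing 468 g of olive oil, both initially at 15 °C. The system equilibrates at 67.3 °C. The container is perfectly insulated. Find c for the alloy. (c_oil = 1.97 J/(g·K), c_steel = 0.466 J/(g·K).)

c ≈ 0.85 J/(g·K)

Setting the total heat transfer to zero:
487×c×(67.3 − 199) + 468×1.97×(67.3 − 15) + 258×0.466×(67.3 − 15) = 0
-64138 c = -54506
c = -54506/-64138 ≈ 0.8498 J/(g·K)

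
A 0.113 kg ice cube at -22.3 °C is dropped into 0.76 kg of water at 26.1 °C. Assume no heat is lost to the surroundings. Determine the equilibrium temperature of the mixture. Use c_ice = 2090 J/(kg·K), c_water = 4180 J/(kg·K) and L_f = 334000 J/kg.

Setting the total heat transfer to zero:
warm ice to 0 °C: 0.113×2090×(0 − (-22.3)) = 5266.6; latent heat to melt: 0.113×334000 = 37742; meltwater 0→T: 0.113×4180×T = 472.34 T; water cools: 0.76×4180×(T − 26.1) = 3176.8(T − 26.1)
3649.1 T = 82914 − 43009 = 39906
T ≈ 10.94 °C. Since T > 0 °C, the all-ice-melts assumption holds.

T_f ≈ 10.9 °C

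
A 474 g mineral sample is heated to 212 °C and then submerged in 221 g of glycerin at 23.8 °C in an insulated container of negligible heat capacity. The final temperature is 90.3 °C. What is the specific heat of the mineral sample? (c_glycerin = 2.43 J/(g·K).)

c ≈ 0.619 J/(g·K)

Heat lost by the mineral sample = heat gained by the glycerin:
474·c·(212 − 90.3) = 221·2.43·(90.3 − 23.8)
57686 c = 35712  ⇒  c ≈ 0.6191 J/(g·K)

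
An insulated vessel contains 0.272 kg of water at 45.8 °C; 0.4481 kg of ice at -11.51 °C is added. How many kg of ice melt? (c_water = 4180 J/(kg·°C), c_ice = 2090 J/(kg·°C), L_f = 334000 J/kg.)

m_melted ≈ 0.124 kg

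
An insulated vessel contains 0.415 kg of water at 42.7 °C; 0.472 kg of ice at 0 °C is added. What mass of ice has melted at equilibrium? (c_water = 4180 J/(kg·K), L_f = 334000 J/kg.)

m_melted ≈ 0.222 kg

Heat available from the water dropping to 0 °C: 0.415×4180×42.7 = 74072 J.
Melting all 0.472 kg of ice would need 0.472×334000 = 157648 J.
That's not enough to melt it all — equilibrium is at 0 °C with ice remaining.
m_melt = 74072 / L_f = 0.2218 kg.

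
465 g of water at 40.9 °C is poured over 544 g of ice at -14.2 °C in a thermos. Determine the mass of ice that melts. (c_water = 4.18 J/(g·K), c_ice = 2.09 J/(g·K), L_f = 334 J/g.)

m_melted ≈ 190 g

Cooling the water to 0 °C releases 465·4.18·40.9 = 79497 J.
Warming the ice to 0 °C takes 544·2.09·14.2 = 16145 J, leaving 63352 J for melting.
To melt every bit of ice: 544·334 = 181696 J.
63352 J < 181696 J, so only part of the ice melts and the system sits at 0 °C.
Mass melted = 63352/334 ≈ 189.7 g.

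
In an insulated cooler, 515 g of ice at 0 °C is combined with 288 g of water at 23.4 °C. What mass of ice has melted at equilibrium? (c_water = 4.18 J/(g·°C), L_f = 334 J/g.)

Heat available from the water dropping to 0 °C: 288×4.18×23.4 = 28170 J.
Fully melting the ice requires m_ice L_f = 515×334 = 172010 J.
28170 J < 172010 J, so only part of the ice melts and the system sits at 0 °C.
Mass melted = 28170/334 ≈ 84.34 g.

m_melted ≈ 84.3 g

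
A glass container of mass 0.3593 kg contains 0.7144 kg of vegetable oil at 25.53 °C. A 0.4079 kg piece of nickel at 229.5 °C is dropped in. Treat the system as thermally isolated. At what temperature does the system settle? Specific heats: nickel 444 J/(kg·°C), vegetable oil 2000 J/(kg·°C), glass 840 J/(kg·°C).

T_f ≈ 44.9 °C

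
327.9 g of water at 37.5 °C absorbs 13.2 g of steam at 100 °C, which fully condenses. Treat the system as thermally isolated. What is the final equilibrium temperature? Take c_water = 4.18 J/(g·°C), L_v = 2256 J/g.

Conservation of energy gives ΣQ = 0:
steam→water at 100 °C releases m L_v = 13.2·2256 = 29779
  condensed water 100 °C→T: 55.18(T − 100)
  original water: 1370.6(T − 37.5)
1425.8 T = 29779 + 5517.6 + 51398 = 86695
T ≈ 60.80 °C (< 100 °C, so full condensation is consistent).

T_f ≈ 60.8 °C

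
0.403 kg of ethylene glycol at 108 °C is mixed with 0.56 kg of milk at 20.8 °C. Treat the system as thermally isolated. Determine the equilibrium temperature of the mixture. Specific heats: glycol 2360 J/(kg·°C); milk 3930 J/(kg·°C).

T_f ≈ 47.1 °C

Taking heat into each body as positive, Σ m c ΔT = 0:
0.403·2360·(T − 108) + 0.56·3930·(T − 20.8) = 0
3151.9 T = 148493
T = 148493/3151.9 ≈ 47.11 °C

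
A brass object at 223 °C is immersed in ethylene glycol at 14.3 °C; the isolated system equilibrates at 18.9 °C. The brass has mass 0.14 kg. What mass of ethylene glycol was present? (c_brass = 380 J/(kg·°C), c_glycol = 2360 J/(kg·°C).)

|Q_brass| = |Q_glycol|:
0.14·380·(223 − 18.9) = m·2360·(18.9 − 14.3)
10856 m = 10858  ⇒  m ≈ 1 kg

m ≈ 1 kg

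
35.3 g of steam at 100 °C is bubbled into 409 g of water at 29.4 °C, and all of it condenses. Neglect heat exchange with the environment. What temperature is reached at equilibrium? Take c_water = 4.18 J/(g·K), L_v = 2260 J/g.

Setting the total heat transfer to zero:
condense steam: −35.3×2260 = −79778
  condensed water 100 °C→T: 147.55(T − 100)
  original water: 1709.6(T − 29.4)
1857.2 T = 79778 + 14755 + 50263 = 144796
T ≈ 77.97 °C, under the boiling point, so the assumption holds.

T_f ≈ 78.0 °C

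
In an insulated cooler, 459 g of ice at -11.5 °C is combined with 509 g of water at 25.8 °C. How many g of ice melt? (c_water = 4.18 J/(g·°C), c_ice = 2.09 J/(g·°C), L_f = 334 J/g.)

m_melted ≈ 131 g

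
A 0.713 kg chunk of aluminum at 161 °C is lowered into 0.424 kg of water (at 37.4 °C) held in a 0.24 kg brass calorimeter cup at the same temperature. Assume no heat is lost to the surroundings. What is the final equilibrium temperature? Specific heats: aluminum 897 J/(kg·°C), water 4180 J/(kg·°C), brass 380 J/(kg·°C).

With ΣQ=0 the equilibrium temperature is the m·c-weighted mean:
T_f = (639.56×161 + 1772.3×37.4 + 91.2×37.4) / (639.56 + 1772.3 + 91.2)
    = 172665 / 2503.1 ≈ 68.98 °C

T_f ≈ 69.0 °C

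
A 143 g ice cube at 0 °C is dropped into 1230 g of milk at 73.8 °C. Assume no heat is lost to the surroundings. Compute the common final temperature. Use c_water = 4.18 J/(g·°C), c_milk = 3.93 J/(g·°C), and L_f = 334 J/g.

T_f ≈ 56.9 °C

Conservation of energy gives ΣQ = 0:
melt ice: 143·334 = 47762
  warm the meltwater: 597.74 T
  milk cools: 1230·3.93·(T − 73.8) = 4833.9(T − 73.8)
5431.6 T = 356742 − 47762 = 308980
T ≈ 56.89 °C (positive, so assuming full melt was valid).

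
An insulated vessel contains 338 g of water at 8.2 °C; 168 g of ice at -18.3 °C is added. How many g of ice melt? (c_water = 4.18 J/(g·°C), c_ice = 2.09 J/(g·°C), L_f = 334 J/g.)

m_melted ≈ 15.4 g

Heat available from the water dropping to 0 °C: 338×4.18×8.2 = 11585 J.
Warming the ice to 0 °C takes 168×2.09×18.3 = 6425.5 J, leaving 5159.8 J for melting.
To melt every bit of ice: 168×334 = 56112 J.
That's not enough to melt it all — equilibrium is at 0 °C with ice remaining.
m_melted×334 = 5159.8  ⇒  m_melted ≈ 15.45 g.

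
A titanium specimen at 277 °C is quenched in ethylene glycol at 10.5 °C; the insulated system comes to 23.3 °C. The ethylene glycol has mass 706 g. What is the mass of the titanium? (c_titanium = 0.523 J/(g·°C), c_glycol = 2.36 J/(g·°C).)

Heat gained plus heat lost sum to zero:
m·0.523·(23.3 − 277) + 706·2.36·(23.3 − 10.5) = 0
-132.69 m = -21327
m = -21327/-132.69 ≈ 160.7 g

m ≈ 161 g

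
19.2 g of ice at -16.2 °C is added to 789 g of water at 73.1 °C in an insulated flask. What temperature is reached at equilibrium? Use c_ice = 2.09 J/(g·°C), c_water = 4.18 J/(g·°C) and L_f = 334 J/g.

T_f ≈ 69.3 °C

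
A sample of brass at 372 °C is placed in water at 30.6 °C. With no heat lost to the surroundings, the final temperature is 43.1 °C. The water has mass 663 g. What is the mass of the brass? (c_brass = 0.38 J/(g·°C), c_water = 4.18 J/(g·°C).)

m ≈ 277 g

Taking heat into each body as positive, Σ m c ΔT = 0:
m×0.38×(43.1 − 372) + 663×4.18×(43.1 − 30.6) = 0
-124.98 m = -34642
m = -34642/-124.98 ≈ 277.2 g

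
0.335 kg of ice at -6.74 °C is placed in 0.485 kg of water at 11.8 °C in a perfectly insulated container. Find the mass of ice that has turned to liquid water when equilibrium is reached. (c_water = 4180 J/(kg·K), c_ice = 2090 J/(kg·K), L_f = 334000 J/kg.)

m_melted ≈ 0.0575 kg

Heat available from the water dropping to 0 °C: 0.485×4180×11.8 = 23922 J.
Warming the ice to 0 °C takes 0.335×2090×6.74 = 4719 J, leaving 19203 J for melting.
To melt every bit of ice: 0.335×334000 = 111890 J.
19203 J < 111890 J, so only part of the ice melts and the system sits at 0 °C.
Mass melted = 19203/334000 ≈ 0.05749 kg.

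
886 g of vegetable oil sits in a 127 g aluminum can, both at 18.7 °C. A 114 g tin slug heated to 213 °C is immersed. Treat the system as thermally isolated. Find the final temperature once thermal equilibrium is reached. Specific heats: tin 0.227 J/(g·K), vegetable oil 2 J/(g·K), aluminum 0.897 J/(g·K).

With ΣQ=0 the equilibrium temperature is the m·c-weighted mean:
T_f = (25.88·213 + 1772·18.7 + 113.92·18.7) / (25.88 + 1772 + 113.92)
    = 40779 / 1911.8 ≈ 21.33 °C

T_f ≈ 21.3 °C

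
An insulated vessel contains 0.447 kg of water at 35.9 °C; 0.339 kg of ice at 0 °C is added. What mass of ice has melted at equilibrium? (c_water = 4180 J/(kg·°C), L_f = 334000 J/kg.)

Cooling the water to 0 °C releases 0.447×4180×35.9 = 67078 J.
Fully melting the ice requires m_ice L_f = 0.339×334000 = 113226 J.
67078 J < 113226 J, so only part of the ice melts and the system sits at 0 °C.
Mass melted = 67078/334000 ≈ 0.2008 kg.

m_melted ≈ 0.201 kg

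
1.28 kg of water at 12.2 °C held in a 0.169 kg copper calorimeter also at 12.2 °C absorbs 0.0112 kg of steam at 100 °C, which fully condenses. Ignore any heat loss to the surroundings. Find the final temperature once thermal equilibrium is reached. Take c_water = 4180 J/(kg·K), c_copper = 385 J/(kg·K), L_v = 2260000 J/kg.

Heat gained plus heat lost sum to zero:
latent heat released on condensation: 0.0112×2260000 = 25312; condensed water 100 °C→T: 46.82(T − 100); water warms: 1.28×4180×(T − 12.2) = 5350.4(T − 12.2); cup: 65.06(T − 12.2)
5462.3 T = 25312 + 4681.6 + 66069 = 96062
T ≈ 17.59 °C — below 100 °C, confirming all the steam condensed.

T_f ≈ 17.6 °C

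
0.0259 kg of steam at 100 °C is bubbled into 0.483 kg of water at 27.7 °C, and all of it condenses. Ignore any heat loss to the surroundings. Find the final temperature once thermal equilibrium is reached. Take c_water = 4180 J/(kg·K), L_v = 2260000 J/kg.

T_f ≈ 58.9 °C

Taking heat into each body as positive, Σ m c ΔT = 0:
steam→water at 100 °C releases m L_v = 0.0259·2260000 = 58534; condensate cools 100→T: 0.0259·4180·(T − 100) = 108.26(T − 100); original water: 2018.9(T − 27.7)
2127.2 T = 58534 + 10826 + 55925 = 125285
T ≈ 58.90 °C — below 100 °C, confirming all the steam condensed.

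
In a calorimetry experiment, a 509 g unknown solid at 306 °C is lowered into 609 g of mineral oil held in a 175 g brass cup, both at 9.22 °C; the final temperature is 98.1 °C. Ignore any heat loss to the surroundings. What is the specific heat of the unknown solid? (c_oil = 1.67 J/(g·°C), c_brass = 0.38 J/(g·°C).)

c ≈ 0.91 J/(g·°C)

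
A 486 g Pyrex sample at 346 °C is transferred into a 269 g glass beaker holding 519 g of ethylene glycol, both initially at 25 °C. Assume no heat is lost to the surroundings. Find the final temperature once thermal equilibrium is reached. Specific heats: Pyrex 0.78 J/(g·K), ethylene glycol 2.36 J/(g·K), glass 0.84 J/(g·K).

T_f ≈ 91.5 °C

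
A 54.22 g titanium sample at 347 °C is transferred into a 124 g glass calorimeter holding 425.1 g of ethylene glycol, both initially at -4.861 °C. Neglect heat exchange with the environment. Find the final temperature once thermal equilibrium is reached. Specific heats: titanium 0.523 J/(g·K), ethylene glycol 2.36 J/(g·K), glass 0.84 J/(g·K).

T_f ≈ 3.9 °C

With ΣQ=0 the equilibrium temperature is the m·c-weighted mean:
T_f = (28.36*347 + 1003.2*(-4.861) + 104.16*(-4.861)) / (28.36 + 1003.2 + 104.16)
    = 4456.8 / 1135.8 ≈ 3.92 °C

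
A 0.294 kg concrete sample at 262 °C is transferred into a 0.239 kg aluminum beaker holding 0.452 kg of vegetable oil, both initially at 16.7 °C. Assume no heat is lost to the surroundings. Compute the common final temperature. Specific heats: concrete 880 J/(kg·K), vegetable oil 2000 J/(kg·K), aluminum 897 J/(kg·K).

Heat gained plus heat lost sum to zero:
0.294×880×(T − 262) + 0.452×2000×(T − 16.7) + 0.239×897×(T − 16.7) = 0
(258.72 + 904 + 214.38) T = 258.72×262 + 904×16.7 + 214.38×16.7
T = 86462 / 1377.1 = 62.8 °C

T_f ≈ 62.8 °C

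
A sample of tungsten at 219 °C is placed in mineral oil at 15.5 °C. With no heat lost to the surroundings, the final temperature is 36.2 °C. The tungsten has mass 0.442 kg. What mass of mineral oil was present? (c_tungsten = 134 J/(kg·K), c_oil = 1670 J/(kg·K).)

Heat lost by the tungsten = heat gained by the oil:
0.442×134×(219 − 36.2) = m×1670×(36.2 − 15.5)
34569 m = 10827  ⇒  m ≈ 0.3132 kg

m ≈ 0.313 kg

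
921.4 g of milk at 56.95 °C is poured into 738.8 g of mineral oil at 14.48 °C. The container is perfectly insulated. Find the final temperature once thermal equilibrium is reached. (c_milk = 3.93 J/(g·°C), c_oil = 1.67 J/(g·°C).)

T_f ≈ 46.2 °C

Setting the total heat transfer to zero:
921.4*3.93*(T − 56.95) + 738.8*1.67*(T − 14.48) = 0
4854.9 T = 224087
T = 224087 / 4854.9 = 46.2 °C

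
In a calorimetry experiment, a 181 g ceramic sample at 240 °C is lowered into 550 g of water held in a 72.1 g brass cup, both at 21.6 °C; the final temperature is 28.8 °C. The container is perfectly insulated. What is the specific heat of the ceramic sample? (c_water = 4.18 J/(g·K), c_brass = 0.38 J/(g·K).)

c ≈ 0.438 J/(g·K)

Let T be the final temperature. ΣQ_i = 0:
181·c·(28.8 − 240) + 550·4.18·(28.8 − 21.6) + 72.1·0.38·(28.8 − 21.6) = 0
-38227 c = -16750
c = -16750/-38227 ≈ 0.4382 J/(g·K)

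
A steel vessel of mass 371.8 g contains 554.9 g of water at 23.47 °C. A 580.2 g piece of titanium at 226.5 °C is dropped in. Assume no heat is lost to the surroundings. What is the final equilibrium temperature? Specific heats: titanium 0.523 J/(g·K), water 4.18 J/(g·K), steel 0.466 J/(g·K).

Conservation of energy gives ΣQ = 0:
580.2*0.523*(T − 226.5) + 554.9*4.18*(T − 23.47) + 371.8*0.466*(T − 23.47) = 0
(303.44 + 2319.5 + 173.26) T = 303.44*226.5 + 2319.5*23.47 + 173.26*23.47
T = 127235/2796.2 ≈ 45.50 °C

T_f ≈ 45.5 °C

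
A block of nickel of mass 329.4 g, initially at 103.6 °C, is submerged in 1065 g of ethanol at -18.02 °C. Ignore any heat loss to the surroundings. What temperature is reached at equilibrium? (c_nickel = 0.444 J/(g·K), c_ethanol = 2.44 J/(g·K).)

Energy conservation, ΣQ = 0:
329.4×0.444×(T − 103.6) + 1065×2.44×(T − (-18.02)) = 0
146.25(T − 103.6) + 2598.6(T − (-18.02)) = 0
(146.25 + 2598.6) T = 146.25×103.6 + 2598.6×(-18.02)
T = -31675 / 2744.9 = -11.5 °C

T_f ≈ -11.5 °C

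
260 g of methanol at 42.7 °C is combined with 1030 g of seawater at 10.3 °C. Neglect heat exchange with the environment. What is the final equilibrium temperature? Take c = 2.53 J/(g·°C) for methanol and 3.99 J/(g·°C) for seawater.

Net heat exchanged in the isolated system is zero:
260*2.53*(T − 42.7) + 1030*3.99*(T − 10.3) = 0
657.8(T − 42.7) + 4109.7(T − 10.3) = 0
4767.5 T = 70418
T = 70418 / 4767.5 = 14.8 °C

T_f ≈ 14.8 °C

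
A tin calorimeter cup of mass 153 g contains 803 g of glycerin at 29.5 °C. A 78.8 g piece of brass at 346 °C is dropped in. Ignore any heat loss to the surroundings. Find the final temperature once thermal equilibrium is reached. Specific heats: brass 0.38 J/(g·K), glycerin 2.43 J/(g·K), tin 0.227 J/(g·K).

T_f ≈ 34.2 °C

Conservation of energy gives ΣQ = 0:
78.8*0.38*(T − 346) + 803*2.43*(T − 29.5) + 153*0.227*(T − 29.5) = 0
29.94(T − 346) + 1951.3(T − 29.5) + 34.73(T − 29.5) = 0
2016 T = 68948
T = 68948/2016 ≈ 34.20 °C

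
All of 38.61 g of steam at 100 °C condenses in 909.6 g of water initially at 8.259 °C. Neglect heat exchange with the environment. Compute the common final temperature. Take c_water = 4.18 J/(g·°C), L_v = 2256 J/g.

T_f ≈ 34.0 °C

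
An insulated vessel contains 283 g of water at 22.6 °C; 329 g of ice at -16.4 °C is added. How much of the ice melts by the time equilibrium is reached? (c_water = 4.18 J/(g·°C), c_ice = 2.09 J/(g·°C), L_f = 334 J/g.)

m_melted ≈ 46.3 g

Water can give up m c ΔT = 283×4.18×22.6 = 26734 J before reaching 0 °C.
Of that, 329×2.09×16.4 = 11277 J goes to bring the ice to 0 °C, leaving 15458 J.
Melting all 329 g of ice would need 329×334 = 109886 J.
15458 J < 109886 J, so only part of the ice melts and the system sits at 0 °C.
m_melted×334 = 15458  ⇒  m_melted ≈ 46.28 g.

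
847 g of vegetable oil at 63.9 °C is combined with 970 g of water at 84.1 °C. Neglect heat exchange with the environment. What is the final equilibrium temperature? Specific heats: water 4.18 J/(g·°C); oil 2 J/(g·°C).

T_f = Σ m_i c_i T_i / Σ m_i c_i:
T_f = (4054.6*84.1 + 1694*63.9) / (4054.6 + 1694)
    = 449238 / 5748.6 ≈ 78.15 °C

T_f ≈ 78.1 °C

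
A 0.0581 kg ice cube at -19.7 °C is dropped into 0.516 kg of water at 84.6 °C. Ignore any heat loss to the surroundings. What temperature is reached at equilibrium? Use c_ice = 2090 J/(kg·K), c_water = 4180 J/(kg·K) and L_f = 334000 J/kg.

T_f ≈ 67.0 °C

Let T be the final temperature. ΣQ_i = 0:
ice -19.7→0 °C: 0.0581×2090×19.7 = 2392.2
  melt ice: 0.0581×334000 = 19405
  meltwater 0→T: 0.0581×4180×T = 242.86 T
  water: 2156.9(T − 84.6)
2399.7 T = 182472 − 21798 = 160674
T ≈ 66.96 °C — above 0 °C, consistent with complete melting.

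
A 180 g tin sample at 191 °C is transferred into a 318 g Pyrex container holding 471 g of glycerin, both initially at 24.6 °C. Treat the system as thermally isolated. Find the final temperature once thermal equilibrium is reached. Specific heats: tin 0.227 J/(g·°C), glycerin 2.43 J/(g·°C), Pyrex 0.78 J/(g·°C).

Taking heat into each body as positive, Σ m c ΔT = 0:
180*0.227*(T − 191) + 471*2.43*(T − 24.6) + 318*0.78*(T − 24.6) = 0
40.86(T − 191) + 1144.5(T − 24.6) + 248.04(T − 24.6) = 0
1433.4 T = 42061
T = 42061 / 1433.4 = 29.3 °C

T_f ≈ 29.3 °C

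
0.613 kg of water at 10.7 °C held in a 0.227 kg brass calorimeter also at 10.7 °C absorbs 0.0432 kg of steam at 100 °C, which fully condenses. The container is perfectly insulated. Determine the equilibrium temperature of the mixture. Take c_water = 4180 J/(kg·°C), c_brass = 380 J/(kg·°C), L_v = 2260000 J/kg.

Heat gained plus heat lost sum to zero:
latent heat released on condensation: 0.0432×2260000 = 97632
  condensate cools 100→T: 0.0432×4180×(T − 100) = 180.58(T − 100)
  original water: 2562.3(T − 10.7)
  cup: 86.26(T − 10.7)
2829.2 T = 97632 + 18058 + 28340 = 144030
T ≈ 50.91 °C — below 100 °C, confirming all the steam condensed.

T_f ≈ 50.9 °C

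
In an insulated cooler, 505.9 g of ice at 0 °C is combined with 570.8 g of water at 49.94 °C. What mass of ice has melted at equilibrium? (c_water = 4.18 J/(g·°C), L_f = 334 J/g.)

m_melted ≈ 357 g

Water can give up m c ΔT = 570.8×4.18×49.94 = 119154 J before reaching 0 °C.
To melt every bit of ice: 505.9×334 = 168971 J.
Since 119154 < 168971 J, not all the ice melts; equilibrium is at 0 °C.
m_melted×334 = 119154  ⇒  m_melted ≈ 356.7 g.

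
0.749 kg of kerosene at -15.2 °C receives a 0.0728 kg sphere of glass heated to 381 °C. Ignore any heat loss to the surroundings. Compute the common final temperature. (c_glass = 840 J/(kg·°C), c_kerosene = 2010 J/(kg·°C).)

T_f ≈ 0.3 °C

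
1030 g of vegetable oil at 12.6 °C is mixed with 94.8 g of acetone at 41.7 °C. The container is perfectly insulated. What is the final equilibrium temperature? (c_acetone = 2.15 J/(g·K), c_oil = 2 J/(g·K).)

Energy conservation, ΣQ = 0:
94.8*2.15*(T − 41.7) + 1030*2*(T − 12.6) = 0
203.82(T − 41.7) + 2060(T − 12.6) = 0
(203.82 + 2060) T = 203.82*41.7 + 2060*12.6
T = 34455 / 2263.8 = 15.2 °C

T_f ≈ 15.2 °C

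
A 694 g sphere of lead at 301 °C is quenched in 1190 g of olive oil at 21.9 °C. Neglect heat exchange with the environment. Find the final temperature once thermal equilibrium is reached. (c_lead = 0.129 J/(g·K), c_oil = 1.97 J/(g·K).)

Setting the total heat transfer to zero:
694·0.129·(T − 301) + 1190·1.97·(T − 21.9) = 0
2433.8 T = 78287
T = 78287/2433.8 ≈ 32.17 °C

T_f ≈ 32.2 °C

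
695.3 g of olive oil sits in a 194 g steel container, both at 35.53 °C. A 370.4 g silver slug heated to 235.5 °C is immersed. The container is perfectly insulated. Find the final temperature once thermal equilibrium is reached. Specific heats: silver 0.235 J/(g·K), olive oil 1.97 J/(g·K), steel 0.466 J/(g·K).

T_f ≈ 46.8 °C

Net heat exchanged in the isolated system is zero:
370.4×0.235×(T − 235.5) + 695.3×1.97×(T − 35.53) + 194×0.466×(T − 35.53) = 0
87.04(T − 235.5) + 1369.7(T − 35.53) + 90.4(T − 35.53) = 0
1547.2 T = 72378
T = 72378/1547.2 ≈ 46.78 °C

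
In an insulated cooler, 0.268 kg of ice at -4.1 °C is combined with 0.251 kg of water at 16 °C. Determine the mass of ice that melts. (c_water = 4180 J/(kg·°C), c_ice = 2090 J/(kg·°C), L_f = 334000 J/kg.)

m_melted ≈ 0.0434 kg

Water can give up m c ΔT = 0.251×4180×16 = 16787 J before reaching 0 °C.
Warming the ice to 0 °C takes 0.268×2090×4.1 = 2296.5 J, leaving 14490 J for melting.
Fully melting the ice requires m_ice L_f = 0.268×334000 = 89512 J.
Since 14490 < 89512 J, not all the ice melts; equilibrium is at 0 °C.
m_melt = 14490 / L_f = 0.04338 kg.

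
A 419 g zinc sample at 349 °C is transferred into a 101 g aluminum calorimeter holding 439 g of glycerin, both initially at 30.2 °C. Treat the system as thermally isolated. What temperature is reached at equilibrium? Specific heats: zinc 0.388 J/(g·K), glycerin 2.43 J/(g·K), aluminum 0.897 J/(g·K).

T_f ≈ 69.5 °C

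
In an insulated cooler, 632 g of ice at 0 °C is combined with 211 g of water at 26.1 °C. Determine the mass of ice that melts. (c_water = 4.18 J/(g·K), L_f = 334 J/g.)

m_melted ≈ 68.9 g

Cooling the water to 0 °C releases 211·4.18·26.1 = 23020 J.
Melting all 632 g of ice would need 632·334 = 211088 J.
Since 23020 < 211088 J, not all the ice melts; equilibrium is at 0 °C.
m_melted·334 = 23020  ⇒  m_melted ≈ 68.92 g.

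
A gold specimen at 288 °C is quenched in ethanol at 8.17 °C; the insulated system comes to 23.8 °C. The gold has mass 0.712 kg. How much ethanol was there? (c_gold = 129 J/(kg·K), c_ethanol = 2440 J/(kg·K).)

m ≈ 0.636 kg

Net heat exchanged in the isolated system is zero:
0.712×129×(23.8 − 288) + m×2440×(23.8 − 8.17) = 0
38137 m = 24266
m = 24266/38137 ≈ 0.6363 kg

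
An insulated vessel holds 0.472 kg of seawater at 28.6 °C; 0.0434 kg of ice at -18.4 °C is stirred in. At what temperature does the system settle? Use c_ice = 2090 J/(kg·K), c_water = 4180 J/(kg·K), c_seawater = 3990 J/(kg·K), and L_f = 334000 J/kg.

Sum of m c ΔT and latent-heat terms is zero:
ice -18.4→0 °C: 0.0434×2090×18.4 = 1669; latent heat to melt: 0.0434×334000 = 14496; meltwater 0→T: 0.0434×4180×T = 181.41 T; seawater: 1883.3(T − 28.6)
2064.7 T = 53862 − 16165 = 37697
T ≈ 18.26 °C. Since T > 0 °C, the all-ice-melts assumption holds.

T_f ≈ 18.3 °C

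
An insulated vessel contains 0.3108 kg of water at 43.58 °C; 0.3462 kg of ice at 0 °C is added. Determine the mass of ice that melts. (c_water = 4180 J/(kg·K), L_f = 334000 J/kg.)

m_melted ≈ 0.17 kg

Water can give up m c ΔT = 0.3108×4180×43.58 = 56617 J before reaching 0 °C.
Fully melting the ice requires m_ice L_f = 0.3462×334000 = 115631 J.
That's not enough to melt it all — equilibrium is at 0 °C with ice remaining.
m_melted×334000 = 56617  ⇒  m_melted ≈ 0.1695 kg.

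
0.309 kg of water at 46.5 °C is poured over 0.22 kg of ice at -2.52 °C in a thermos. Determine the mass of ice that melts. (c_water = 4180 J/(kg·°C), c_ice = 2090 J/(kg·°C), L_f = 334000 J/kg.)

m_melted ≈ 0.176 kg

Heat available from the water dropping to 0 °C: 0.309×4180×46.5 = 60060 J.
Of that, 0.22×2090×2.52 = 1158.7 J goes to bring the ice to 0 °C, leaving 58902 J.
Melting all 0.22 kg of ice would need 0.22×334000 = 73480 J.
58902 J < 73480 J, so only part of the ice melts and the system sits at 0 °C.
m_melt = 58902 / L_f = 0.1764 kg.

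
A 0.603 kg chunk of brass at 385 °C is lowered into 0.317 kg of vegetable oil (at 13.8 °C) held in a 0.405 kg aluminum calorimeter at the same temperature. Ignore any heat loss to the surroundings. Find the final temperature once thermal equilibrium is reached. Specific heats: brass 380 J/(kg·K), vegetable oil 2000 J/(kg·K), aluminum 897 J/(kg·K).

T_f ≈ 83.2 °C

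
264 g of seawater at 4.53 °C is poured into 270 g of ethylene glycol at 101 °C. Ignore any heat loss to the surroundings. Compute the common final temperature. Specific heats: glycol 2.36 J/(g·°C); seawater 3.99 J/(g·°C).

T_f ≈ 40.9 °C

Let T be the final temperature. ΣQ_i = 0:
270×2.36×(T − 101) + 264×3.99×(T − 4.53) = 0
637.2(T − 101) + 1053.4(T − 4.53) = 0
1690.6 T = 69129
T = 69129/1690.6 ≈ 40.89 °C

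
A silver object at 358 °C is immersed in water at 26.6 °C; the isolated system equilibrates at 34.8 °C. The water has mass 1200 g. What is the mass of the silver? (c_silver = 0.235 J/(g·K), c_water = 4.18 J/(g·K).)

m ≈ 542 g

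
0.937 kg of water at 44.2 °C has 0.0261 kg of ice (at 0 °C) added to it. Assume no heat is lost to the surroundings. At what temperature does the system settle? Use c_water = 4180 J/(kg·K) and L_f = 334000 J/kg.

Energy conservation, ΣQ = 0:
fusion: m_ice L_f = 0.0261·334000 = 8717.4
  warm the meltwater: 109.1 T
  water: 3916.7(T − 44.2)
4025.8 T = 173116 − 8717.4 = 164399
T ≈ 40.84 °C. Since T > 0 °C, the all-ice-melts assumption holds.

T_f ≈ 40.8 °C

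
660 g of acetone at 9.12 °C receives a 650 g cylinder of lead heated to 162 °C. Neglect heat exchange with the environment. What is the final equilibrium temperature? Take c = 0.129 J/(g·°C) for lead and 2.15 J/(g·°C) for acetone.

T_f ≈ 17.6 °C

Let T be the final temperature. ΣQ_i = 0:
650·0.129·(T − 162) + 660·2.15·(T − 9.12) = 0
1502.8 T = 26525
T ≈ 17.65 °C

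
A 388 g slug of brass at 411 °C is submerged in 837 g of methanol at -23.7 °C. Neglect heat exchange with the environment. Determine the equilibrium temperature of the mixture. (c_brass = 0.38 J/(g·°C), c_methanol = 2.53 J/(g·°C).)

Set heat shed by the hot body equal to heat absorbed by the cold body:
388*0.38*(411 − T) = 837*2.53*(T − (-23.7))
147.44(411 − T) = 2117.6(T − (-23.7))
2265 T = 10410  ⇒  T ≈ 4.60 °C

T_f ≈ 4.6 °C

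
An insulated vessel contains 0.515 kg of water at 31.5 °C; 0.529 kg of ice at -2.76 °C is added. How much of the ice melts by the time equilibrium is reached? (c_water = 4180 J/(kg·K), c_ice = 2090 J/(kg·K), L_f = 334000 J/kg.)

Water can give up m c ΔT = 0.515·4180·31.5 = 67810 J before reaching 0 °C.
Warming the ice to 0 °C takes 0.529·2090·2.76 = 3051.5 J, leaving 64759 J for melting.
Fully melting the ice requires m_ice L_f = 0.529·334000 = 176686 J.
Since 64759 < 176686 J, not all the ice melts; equilibrium is at 0 °C.
m_melted·334000 = 64759  ⇒  m_melted ≈ 0.1939 kg.

m_melted ≈ 0.194 kg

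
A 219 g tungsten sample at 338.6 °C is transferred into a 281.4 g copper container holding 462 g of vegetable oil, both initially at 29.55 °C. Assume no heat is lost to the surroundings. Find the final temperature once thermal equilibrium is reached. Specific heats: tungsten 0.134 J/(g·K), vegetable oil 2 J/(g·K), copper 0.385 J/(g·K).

T_f ≈ 38.1 °C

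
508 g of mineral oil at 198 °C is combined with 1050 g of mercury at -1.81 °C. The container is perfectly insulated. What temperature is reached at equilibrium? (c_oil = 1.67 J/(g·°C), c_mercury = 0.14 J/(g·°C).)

With ΣQ=0 the equilibrium temperature is the m·c-weighted mean:
T_f = (848.36*198 + 147*(-1.81)) / (848.36 + 147)
    = 167709 / 995.36 ≈ 168.49 °C

T_f ≈ 168.5 °C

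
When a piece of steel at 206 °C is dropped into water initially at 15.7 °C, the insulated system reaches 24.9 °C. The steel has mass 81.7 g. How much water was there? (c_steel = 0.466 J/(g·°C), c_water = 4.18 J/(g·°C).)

|Q_steel| = |Q_water|:
81.7·0.466·(206 − 24.9) = m·4.18·(24.9 − 15.7)
38.46 m = 6894.9  ⇒  m ≈ 179.3 g

m ≈ 179 g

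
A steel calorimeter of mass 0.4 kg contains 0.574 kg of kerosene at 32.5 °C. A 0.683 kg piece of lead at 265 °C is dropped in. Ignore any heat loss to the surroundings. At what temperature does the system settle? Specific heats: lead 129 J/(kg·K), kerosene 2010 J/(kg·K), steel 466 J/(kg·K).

T_f ≈ 46.8 °C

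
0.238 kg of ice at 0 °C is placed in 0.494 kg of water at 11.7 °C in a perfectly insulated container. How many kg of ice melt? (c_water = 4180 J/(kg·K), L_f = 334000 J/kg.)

m_melted ≈ 0.0723 kg

Water can give up m c ΔT = 0.494·4180·11.7 = 24160 J before reaching 0 °C.
Fully melting the ice requires m_ice L_f = 0.238·334000 = 79492 J.
24160 J < 79492 J, so only part of the ice melts and the system sits at 0 °C.
Mass melted = 24160/334000 ≈ 0.07233 kg.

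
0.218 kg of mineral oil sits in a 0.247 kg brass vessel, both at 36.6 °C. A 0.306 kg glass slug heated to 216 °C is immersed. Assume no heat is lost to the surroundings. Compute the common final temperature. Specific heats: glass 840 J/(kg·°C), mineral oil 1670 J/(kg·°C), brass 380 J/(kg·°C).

With ΣQ=0 the equilibrium temperature is the m·c-weighted mean:
T_f = (257.04*216 + 364.06*36.6 + 93.86*36.6) / (257.04 + 364.06 + 93.86)
    = 72281 / 714.96 ≈ 101.10 °C

T_f ≈ 101.1 °C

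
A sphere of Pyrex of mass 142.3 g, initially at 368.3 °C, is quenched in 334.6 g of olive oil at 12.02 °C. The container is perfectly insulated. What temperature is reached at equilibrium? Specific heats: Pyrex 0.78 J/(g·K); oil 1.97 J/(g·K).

T_f ≈ 63.4 °C

T_f is the heat-capacity-weighted average of the initial temperatures:
T_f = (110.99*368.3 + 659.16*12.02) / (110.99 + 659.16)
    = 48802 / 770.16 ≈ 63.37 °C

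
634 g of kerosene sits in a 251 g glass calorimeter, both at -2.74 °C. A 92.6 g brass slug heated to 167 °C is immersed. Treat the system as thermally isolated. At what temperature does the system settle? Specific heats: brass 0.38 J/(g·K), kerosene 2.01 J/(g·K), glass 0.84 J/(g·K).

With ΣQ=0 the equilibrium temperature is the m·c-weighted mean:
T_f = (35.19*167 + 1274.3*(-2.74) + 210.84*(-2.74)) / (35.19 + 1274.3 + 210.84)
    = 1807 / 1520.4 ≈ 1.19 °C

T_f ≈ 1.2 °C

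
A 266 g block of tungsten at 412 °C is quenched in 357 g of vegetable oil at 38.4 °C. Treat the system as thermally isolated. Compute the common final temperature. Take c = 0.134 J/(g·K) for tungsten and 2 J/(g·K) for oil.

T_f ≈ 56.2 °C

Heat lost by the tungsten equals heat gained by the oil:
266*0.134*(412 − T) = 357*2*(T − 38.4)
35.64(412 − T) = 714(T − 38.4)
749.64 T = 42103  ⇒  T ≈ 56.16 °C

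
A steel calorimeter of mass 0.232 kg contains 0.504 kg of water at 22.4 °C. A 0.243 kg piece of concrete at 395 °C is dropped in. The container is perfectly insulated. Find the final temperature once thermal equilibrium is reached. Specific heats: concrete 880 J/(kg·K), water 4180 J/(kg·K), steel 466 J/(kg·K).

T_f ≈ 55.2 °C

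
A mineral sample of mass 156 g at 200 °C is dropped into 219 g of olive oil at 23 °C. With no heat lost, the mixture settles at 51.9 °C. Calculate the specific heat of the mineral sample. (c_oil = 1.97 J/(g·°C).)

c ≈ 0.54 J/(g·°C)

m_s c (T_s − T_f) = m_oil c_oil (T_f − T_0):
156·c·(200 − 51.9) = 219·1.97·(51.9 − 23)
23104 c = 12468  ⇒  c ≈ 0.5397 J/(g·°C)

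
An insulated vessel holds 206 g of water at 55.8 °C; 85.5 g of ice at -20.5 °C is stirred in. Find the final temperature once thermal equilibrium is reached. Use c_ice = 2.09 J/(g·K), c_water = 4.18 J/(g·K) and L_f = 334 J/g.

Energy conservation, ΣQ = 0:
ice -20.5→0 °C: 85.5×2.09×20.5 = 3663.2
  latent heat to melt: 85.5×334 = 28557
  meltwater 0→T: 85.5×4.18×T = 357.39 T
  water cools: 206×4.18×(T − 55.8) = 861.08(T − 55.8)
1218.5 T = 48048 − 32220 = 15828
T ≈ 12.99 °C (positive, so assuming full melt was valid).

T_f ≈ 13.0 °C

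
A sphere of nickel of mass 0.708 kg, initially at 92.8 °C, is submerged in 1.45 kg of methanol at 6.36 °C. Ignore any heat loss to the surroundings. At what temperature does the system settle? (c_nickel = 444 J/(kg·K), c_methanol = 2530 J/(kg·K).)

T_f ≈ 13.2 °C

Let T be the final temperature. ΣQ_i = 0:
0.708*444*(T − 92.8) + 1.45*2530*(T − 6.36) = 0
3982.9 T = 52504
T ≈ 13.18 °C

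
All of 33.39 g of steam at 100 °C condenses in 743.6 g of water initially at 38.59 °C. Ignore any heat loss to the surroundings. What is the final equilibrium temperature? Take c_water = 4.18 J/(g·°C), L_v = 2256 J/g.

Setting the total heat transfer to zero:
latent heat released on condensation: 33.39×2256 = 75328
  condensed water 100 °C→T: 139.57(T − 100)
  water warms: 743.6×4.18×(T − 38.59) = 3108.2(T − 38.59)
3247.8 T = 75328 + 13957 + 119947 = 209232
T ≈ 64.42 °C (< 100 °C, so full condensation is consistent).

T_f ≈ 64.4 °C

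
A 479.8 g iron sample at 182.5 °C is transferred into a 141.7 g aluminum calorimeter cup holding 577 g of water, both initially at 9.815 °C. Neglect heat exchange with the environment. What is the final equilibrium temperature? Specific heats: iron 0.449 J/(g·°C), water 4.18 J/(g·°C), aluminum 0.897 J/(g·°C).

T_f ≈ 23.3 °C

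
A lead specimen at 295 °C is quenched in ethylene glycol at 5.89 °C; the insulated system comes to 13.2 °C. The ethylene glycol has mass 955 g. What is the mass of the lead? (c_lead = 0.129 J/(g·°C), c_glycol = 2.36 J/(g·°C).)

Taking heat into each body as positive, Σ m c ΔT = 0:
m×0.129×(13.2 − 295) + 955×2.36×(13.2 − 5.89) = 0
-36.35 m = -16475
m = -16475/-36.35 ≈ 453.2 g

m ≈ 453 g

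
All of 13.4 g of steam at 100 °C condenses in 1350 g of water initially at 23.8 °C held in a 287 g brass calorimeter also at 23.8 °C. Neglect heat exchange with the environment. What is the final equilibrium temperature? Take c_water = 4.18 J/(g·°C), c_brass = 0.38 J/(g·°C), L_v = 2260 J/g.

Conservation of energy gives ΣQ = 0:
steam→water at 100 °C releases m L_v = 13.4×2260 = 30284
  condensate cools 100→T: 13.4×4.18×(T − 100) = 56.01(T − 100)
  original water: 5643(T − 23.8)
  brass cup: 287×0.38×(T − 23.8) = 109.06(T − 23.8)
5808.1 T = 30284 + 5601.2 + 136899 = 172784
T ≈ 29.75 °C (< 100 °C, so full condensation is consistent).

T_f ≈ 29.7 °C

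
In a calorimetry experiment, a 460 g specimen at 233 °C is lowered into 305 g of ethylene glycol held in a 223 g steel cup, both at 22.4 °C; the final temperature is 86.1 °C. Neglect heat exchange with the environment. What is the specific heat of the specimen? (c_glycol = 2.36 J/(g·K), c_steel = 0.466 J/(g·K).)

Net heat exchanged in the isolated system is zero:
460×c×(86.1 − 233) + 305×2.36×(86.1 − 22.4) + 223×0.466×(86.1 − 22.4) = 0
-67574 c = -52471
c = -52471/-67574 ≈ 0.7765 J/(g·K)

c ≈ 0.776 J/(g·K)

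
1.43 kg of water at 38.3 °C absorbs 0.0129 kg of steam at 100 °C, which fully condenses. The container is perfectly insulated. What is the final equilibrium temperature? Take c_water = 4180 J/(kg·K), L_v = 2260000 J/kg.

Taking heat into each body as positive, Σ m c ΔT = 0:
steam→water at 100 °C releases m L_v = 0.0129×2260000 = 29154; condensate cools 100→T: 0.0129×4180×(T − 100) = 53.92(T − 100); original water: 5977.4(T − 38.3)
6031.3 T = 29154 + 5392.2 + 228934 = 263481
T ≈ 43.69 °C — below 100 °C, confirming all the steam condensed.

T_f ≈ 43.7 °C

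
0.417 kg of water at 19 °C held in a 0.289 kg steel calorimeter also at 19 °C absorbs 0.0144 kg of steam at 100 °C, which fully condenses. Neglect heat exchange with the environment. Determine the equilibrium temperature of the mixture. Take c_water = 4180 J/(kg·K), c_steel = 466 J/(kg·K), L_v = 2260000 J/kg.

T_f ≈ 38.3 °C

Conservation of energy gives ΣQ = 0:
steam→water at 100 °C releases m L_v = 0.0144×2260000 = 32544; condensate cools 100→T: 0.0144×4180×(T − 100) = 60.19(T − 100); original water: 1743.1(T − 19); steel cup: 0.289×466×(T − 19) = 134.67(T − 19)
1937.9 T = 32544 + 6019.2 + 35677 = 74240
T ≈ 38.31 °C (< 100 °C, so full condensation is consistent).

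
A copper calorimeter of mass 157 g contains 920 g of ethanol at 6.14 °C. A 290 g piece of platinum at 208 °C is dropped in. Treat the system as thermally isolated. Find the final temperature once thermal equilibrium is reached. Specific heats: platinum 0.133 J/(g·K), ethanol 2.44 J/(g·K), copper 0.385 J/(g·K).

Let T be the final temperature. ΣQ_i = 0:
290·0.133·(T − 208) + 920·2.44·(T − 6.14) + 157·0.385·(T − 6.14) = 0
2343.8 T = 22177
T ≈ 9.46 °C

T_f ≈ 9.5 °C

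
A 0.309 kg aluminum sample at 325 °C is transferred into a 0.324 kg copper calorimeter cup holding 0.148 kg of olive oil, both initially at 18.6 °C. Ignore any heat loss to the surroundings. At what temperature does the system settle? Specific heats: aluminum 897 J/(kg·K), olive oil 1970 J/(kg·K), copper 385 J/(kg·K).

T_f ≈ 141.1 °C

Energy conservation, ΣQ = 0:
0.309*897*(T − 325) + 0.148*1970*(T − 18.6) + 0.324*385*(T − 18.6) = 0
277.17(T − 325) + 291.56(T − 18.6) + 124.74(T − 18.6) = 0
693.47 T = 97824
T = 97824/693.47 ≈ 141.06 °C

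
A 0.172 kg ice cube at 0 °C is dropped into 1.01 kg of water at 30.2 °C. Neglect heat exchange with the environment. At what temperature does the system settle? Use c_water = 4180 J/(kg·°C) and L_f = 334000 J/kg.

Let T be the final temperature. ΣQ_i = 0:
melt ice: 0.172×334000 = 57448
  warm the meltwater: 718.96 T
  water: 4221.8(T − 30.2)
4940.8 T = 127498 − 57448 = 70050
T ≈ 14.18 °C. Since T > 0 °C, the all-ice-melts assumption holds.

T_f ≈ 14.2 °C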